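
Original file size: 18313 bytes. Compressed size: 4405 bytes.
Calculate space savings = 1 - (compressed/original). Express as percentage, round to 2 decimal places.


ratio = compressed/original = 4405/18313 = 0.24054
savings = 1 - ratio = 1 - 0.24054 = 0.75946
as a percentage: 0.75946 * 100 = 75.95%

Space savings = 1 - 4405/18313 = 75.95%


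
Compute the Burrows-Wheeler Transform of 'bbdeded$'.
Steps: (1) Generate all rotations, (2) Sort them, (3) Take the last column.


Rotations (sorted):
  0: $bbdeded -> last char: d
  1: bbdeded$ -> last char: $
  2: bdeded$b -> last char: b
  3: d$bbdede -> last char: e
  4: ded$bbde -> last char: e
  5: deded$bb -> last char: b
  6: ed$bbded -> last char: d
  7: eded$bbd -> last char: d


BWT = d$beebdd


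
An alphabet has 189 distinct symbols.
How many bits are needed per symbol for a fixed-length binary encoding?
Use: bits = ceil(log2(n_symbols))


log2(189) = 7.5622
Bracket: 2^7 = 128 < 189 <= 2^8 = 256
So ceil(log2(189)) = 8

bits = ceil(log2(189)) = ceil(7.5622) = 8 bits


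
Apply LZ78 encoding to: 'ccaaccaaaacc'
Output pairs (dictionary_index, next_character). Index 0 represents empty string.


LZ78 encoding steps:
Dictionary: {0: ''}
Step 1: w='' (idx 0), next='c' -> output (0, 'c'), add 'c' as idx 1
Step 2: w='c' (idx 1), next='a' -> output (1, 'a'), add 'ca' as idx 2
Step 3: w='' (idx 0), next='a' -> output (0, 'a'), add 'a' as idx 3
Step 4: w='c' (idx 1), next='c' -> output (1, 'c'), add 'cc' as idx 4
Step 5: w='a' (idx 3), next='a' -> output (3, 'a'), add 'aa' as idx 5
Step 6: w='aa' (idx 5), next='c' -> output (5, 'c'), add 'aac' as idx 6
Step 7: w='c' (idx 1), end of input -> output (1, '')


Encoded: [(0, 'c'), (1, 'a'), (0, 'a'), (1, 'c'), (3, 'a'), (5, 'c'), (1, '')]


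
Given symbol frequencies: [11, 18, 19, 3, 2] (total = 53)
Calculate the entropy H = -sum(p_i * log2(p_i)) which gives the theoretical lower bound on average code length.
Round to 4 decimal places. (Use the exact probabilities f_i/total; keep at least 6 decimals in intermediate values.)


Per-symbol terms -p_i * log2(p_i) with p_i = f_i/53:
  p = 11/53 = 0.207547: log2(p) = -2.268489, -p*log2(p) = 0.470818
  p = 18/53 = 0.339623: log2(p) = -1.557995, -p*log2(p) = 0.529131
  p = 19/53 = 0.358491: log2(p) = -1.479993, -p*log2(p) = 0.530564
  p = 3/53 = 0.056604: log2(p) = -4.142958, -p*log2(p) = 0.234507
  p = 2/53 = 0.037736: log2(p) = -4.727920, -p*log2(p) = 0.178412
H = 0.470818 + 0.529131 + 0.530564 + 0.234507 + 0.178412 = 1.943432

H = 1.9434 bits/symbol


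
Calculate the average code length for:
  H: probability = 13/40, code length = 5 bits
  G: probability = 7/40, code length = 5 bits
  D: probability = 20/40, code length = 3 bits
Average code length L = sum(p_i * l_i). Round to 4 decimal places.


Weighted contributions p_i * l_i:
  H: (13/40) * 5 = 65/40
  G: (7/40) * 5 = 35/40
  D: (20/40) * 3 = 60/40
Sum = (65 + 35 + 60)/40 = 160/40

L = 160/40 = 4.0000 bits/symbol


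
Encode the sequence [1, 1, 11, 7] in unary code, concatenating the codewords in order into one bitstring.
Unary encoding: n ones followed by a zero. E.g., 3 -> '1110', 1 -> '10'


Encode each number as n ones followed by a terminating 0:
  1 -> 10 (2 bits)
  1 -> 10 (2 bits)
  11 -> 111111111110 (12 bits)
  7 -> 11111110 (8 bits)
Total length = 2 + 2 + 12 + 8 = 24 bits.

Unary([1, 1, 11, 7]) = 101011111111111011111110 (24 bits)


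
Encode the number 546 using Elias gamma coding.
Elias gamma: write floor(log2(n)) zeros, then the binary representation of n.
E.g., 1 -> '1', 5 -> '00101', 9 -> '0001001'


num_bits = floor(log2(546)) + 1 = 10
leading_zeros = num_bits - 1 = 9
binary(546) = 1000100010

Elias gamma(546) = '000000000' + '1000100010' = 0000000001000100010 (19 bits)


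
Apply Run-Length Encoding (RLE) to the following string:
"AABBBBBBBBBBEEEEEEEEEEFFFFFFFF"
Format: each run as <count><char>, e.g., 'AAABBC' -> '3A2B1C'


Scanning runs left to right:
  i=0: run of 'A' x 2 -> '2A'
  i=2: run of 'B' x 10 -> '10B'
  i=12: run of 'E' x 10 -> '10E'
  i=22: run of 'F' x 8 -> '8F'

RLE = 2A10B10E8F


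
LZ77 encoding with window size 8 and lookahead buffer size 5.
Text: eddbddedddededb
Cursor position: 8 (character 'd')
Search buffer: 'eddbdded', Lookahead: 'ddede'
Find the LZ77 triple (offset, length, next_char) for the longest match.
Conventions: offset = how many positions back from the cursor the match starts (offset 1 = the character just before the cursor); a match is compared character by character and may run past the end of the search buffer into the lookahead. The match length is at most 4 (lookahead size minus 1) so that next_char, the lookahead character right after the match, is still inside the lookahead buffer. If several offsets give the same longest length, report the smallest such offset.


Try each offset into the search buffer:
  offset=1 (pos 7, char 'd'): match length 2
  offset=2 (pos 6, char 'e'): match length 0
  offset=3 (pos 5, char 'd'): match length 1
  offset=4 (pos 4, char 'd'): match length 4
  offset=5 (pos 3, char 'b'): match length 0
  offset=6 (pos 2, char 'd'): match length 1
  offset=7 (pos 1, char 'd'): match length 2
  offset=8 (pos 0, char 'e'): match length 0
Longest match has length 4 at offset 4.
next_char = character at position 8 + 4 = 12 -> 'e'

Best match: offset=4, length=4 (matching 'dded' starting at position 4)
LZ77 triple: (4, 4, 'e')


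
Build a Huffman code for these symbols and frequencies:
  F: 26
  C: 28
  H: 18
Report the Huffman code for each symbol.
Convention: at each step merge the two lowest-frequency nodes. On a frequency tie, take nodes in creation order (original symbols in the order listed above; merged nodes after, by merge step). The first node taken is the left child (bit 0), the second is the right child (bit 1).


Huffman tree construction:
Step 1: Merge H(18) + F(26) = 44
Step 2: Merge C(28) + (H+F)(44) = 72
Read each symbol's code off the tree from the root (left child = 0, right child = 1).

Codes:
  F: 11 (length 2)
  C: 0 (length 1)
  H: 10 (length 2)
Average code length: 116/72 = 1.6111 bits/symbol


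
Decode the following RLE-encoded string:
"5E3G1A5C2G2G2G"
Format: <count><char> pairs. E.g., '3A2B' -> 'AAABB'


Expanding each <count><char> pair:
  5E -> 'EEEEE'
  3G -> 'GGG'
  1A -> 'A'
  5C -> 'CCCCC'
  2G -> 'GG'
  2G -> 'GG'
  2G -> 'GG'

Decoded = EEEEEGGGACCCCCGGGGGG


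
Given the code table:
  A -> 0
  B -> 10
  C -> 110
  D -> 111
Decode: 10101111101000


Decoding:
10 -> B
10 -> B
111 -> D
110 -> C
10 -> B
0 -> A
0 -> A


Result: BBDCBAA


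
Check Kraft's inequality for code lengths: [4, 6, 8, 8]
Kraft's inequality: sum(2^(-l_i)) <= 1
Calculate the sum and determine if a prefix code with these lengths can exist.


Sum = 2^(-4) + 2^(-6) + 2^(-8) + 2^(-8)
    = 0.0625 + 0.015625 + 0.00390625 + 0.00390625
    = 22/256 = 0.0859375
Since 0.0859375 <= 1, Kraft's inequality IS satisfied.
A prefix code with these lengths CAN exist.

Kraft sum = 0.0859375. Satisfied.


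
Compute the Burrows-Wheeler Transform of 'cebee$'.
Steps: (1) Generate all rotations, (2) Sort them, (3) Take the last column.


Rotations (sorted):
  0: $cebee -> last char: e
  1: bee$ce -> last char: e
  2: cebee$ -> last char: $
  3: e$cebe -> last char: e
  4: ebee$c -> last char: c
  5: ee$ceb -> last char: b


BWT = ee$ecb


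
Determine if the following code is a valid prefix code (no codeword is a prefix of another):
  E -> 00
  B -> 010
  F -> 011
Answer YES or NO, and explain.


Checking each pair (does one codeword prefix another?):
  E='00' vs B='010': no prefix
  E='00' vs F='011': no prefix
  B='010' vs E='00': no prefix
  B='010' vs F='011': no prefix
  F='011' vs E='00': no prefix
  F='011' vs B='010': no prefix
No violation found over all pairs.

YES -- this is a valid prefix code. No codeword is a prefix of any other codeword.


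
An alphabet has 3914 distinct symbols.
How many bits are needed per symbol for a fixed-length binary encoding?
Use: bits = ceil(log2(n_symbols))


log2(3914) = 11.9344
Bracket: 2^11 = 2048 < 3914 <= 2^12 = 4096
So ceil(log2(3914)) = 12

bits = ceil(log2(3914)) = ceil(11.9344) = 12 bits


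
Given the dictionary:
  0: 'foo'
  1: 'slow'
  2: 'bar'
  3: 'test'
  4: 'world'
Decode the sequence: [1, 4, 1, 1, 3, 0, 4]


Look up each index in the dictionary:
  1 -> 'slow'
  4 -> 'world'
  1 -> 'slow'
  1 -> 'slow'
  3 -> 'test'
  0 -> 'foo'
  4 -> 'world'

Decoded: "slow world slow slow test foo world"


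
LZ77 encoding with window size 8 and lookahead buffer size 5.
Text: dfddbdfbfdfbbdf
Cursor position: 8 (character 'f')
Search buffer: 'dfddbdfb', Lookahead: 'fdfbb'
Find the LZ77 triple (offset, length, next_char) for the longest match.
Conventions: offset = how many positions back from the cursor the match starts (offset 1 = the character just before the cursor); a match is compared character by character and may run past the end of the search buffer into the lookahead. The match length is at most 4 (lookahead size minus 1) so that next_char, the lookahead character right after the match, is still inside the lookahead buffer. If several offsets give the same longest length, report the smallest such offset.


Try each offset into the search buffer:
  offset=1 (pos 7, char 'b'): match length 0
  offset=2 (pos 6, char 'f'): match length 1
  offset=3 (pos 5, char 'd'): match length 0
  offset=4 (pos 4, char 'b'): match length 0
  offset=5 (pos 3, char 'd'): match length 0
  offset=6 (pos 2, char 'd'): match length 0
  offset=7 (pos 1, char 'f'): match length 2
  offset=8 (pos 0, char 'd'): match length 0
Longest match has length 2 at offset 7.
next_char = character at position 8 + 2 = 10 -> 'f'

Best match: offset=7, length=2 (matching 'fd' starting at position 1)
LZ77 triple: (7, 2, 'f')


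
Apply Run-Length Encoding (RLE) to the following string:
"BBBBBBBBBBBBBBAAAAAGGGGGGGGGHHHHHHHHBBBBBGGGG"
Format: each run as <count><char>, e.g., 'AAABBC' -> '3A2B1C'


Scanning runs left to right:
  i=0: run of 'B' x 14 -> '14B'
  i=14: run of 'A' x 5 -> '5A'
  i=19: run of 'G' x 9 -> '9G'
  i=28: run of 'H' x 8 -> '8H'
  i=36: run of 'B' x 5 -> '5B'
  i=41: run of 'G' x 4 -> '4G'

RLE = 14B5A9G8H5B4G


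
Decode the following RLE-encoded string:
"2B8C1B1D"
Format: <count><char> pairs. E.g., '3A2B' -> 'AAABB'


Expanding each <count><char> pair:
  2B -> 'BB'
  8C -> 'CCCCCCCC'
  1B -> 'B'
  1D -> 'D'

Decoded = BBCCCCCCCCBD


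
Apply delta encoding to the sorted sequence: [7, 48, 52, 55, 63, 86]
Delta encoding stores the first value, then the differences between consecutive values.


First value: 7
Deltas:
  48 - 7 = 41
  52 - 48 = 4
  55 - 52 = 3
  63 - 55 = 8
  86 - 63 = 23


Delta encoded: [7, 41, 4, 3, 8, 23]


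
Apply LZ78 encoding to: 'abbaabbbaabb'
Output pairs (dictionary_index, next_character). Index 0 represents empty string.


LZ78 encoding steps:
Dictionary: {0: ''}
Step 1: w='' (idx 0), next='a' -> output (0, 'a'), add 'a' as idx 1
Step 2: w='' (idx 0), next='b' -> output (0, 'b'), add 'b' as idx 2
Step 3: w='b' (idx 2), next='a' -> output (2, 'a'), add 'ba' as idx 3
Step 4: w='a' (idx 1), next='b' -> output (1, 'b'), add 'ab' as idx 4
Step 5: w='b' (idx 2), next='b' -> output (2, 'b'), add 'bb' as idx 5
Step 6: w='a' (idx 1), next='a' -> output (1, 'a'), add 'aa' as idx 6
Step 7: w='bb' (idx 5), end of input -> output (5, '')


Encoded: [(0, 'a'), (0, 'b'), (2, 'a'), (1, 'b'), (2, 'b'), (1, 'a'), (5, '')]


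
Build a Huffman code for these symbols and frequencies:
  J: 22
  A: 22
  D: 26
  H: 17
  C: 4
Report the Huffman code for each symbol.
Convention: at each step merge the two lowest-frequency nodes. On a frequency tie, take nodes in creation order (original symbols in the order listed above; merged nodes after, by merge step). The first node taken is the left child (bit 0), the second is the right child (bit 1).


Huffman tree construction:
Step 1: Merge C(4) + H(17) = 21
Step 2: Merge (C+H)(21) + J(22) = 43
Step 3: Merge A(22) + D(26) = 48
Step 4: Merge ((C+H)+J)(43) + (A+D)(48) = 91
Read each symbol's code off the tree from the root (left child = 0, right child = 1).

Codes:
  J: 01 (length 2)
  A: 10 (length 2)
  D: 11 (length 2)
  H: 001 (length 3)
  C: 000 (length 3)
Average code length: 203/91 = 2.2308 bits/symbol


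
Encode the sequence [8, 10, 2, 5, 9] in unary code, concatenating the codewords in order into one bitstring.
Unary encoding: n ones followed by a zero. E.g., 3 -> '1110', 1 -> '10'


Encode each number as n ones followed by a terminating 0:
  8 -> 111111110 (9 bits)
  10 -> 11111111110 (11 bits)
  2 -> 110 (3 bits)
  5 -> 111110 (6 bits)
  9 -> 1111111110 (10 bits)
Total length = 9 + 11 + 3 + 6 + 10 = 39 bits.

Unary([8, 10, 2, 5, 9]) = 111111110111111111101101111101111111110 (39 bits)


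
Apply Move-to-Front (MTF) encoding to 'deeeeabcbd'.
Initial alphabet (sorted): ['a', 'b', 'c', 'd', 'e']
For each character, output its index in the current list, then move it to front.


MTF encoding:
'd': index 3 in ['a', 'b', 'c', 'd', 'e'] -> ['d', 'a', 'b', 'c', 'e']
'e': index 4 in ['d', 'a', 'b', 'c', 'e'] -> ['e', 'd', 'a', 'b', 'c']
'e': index 0 in ['e', 'd', 'a', 'b', 'c'] -> ['e', 'd', 'a', 'b', 'c']
'e': index 0 in ['e', 'd', 'a', 'b', 'c'] -> ['e', 'd', 'a', 'b', 'c']
'e': index 0 in ['e', 'd', 'a', 'b', 'c'] -> ['e', 'd', 'a', 'b', 'c']
'a': index 2 in ['e', 'd', 'a', 'b', 'c'] -> ['a', 'e', 'd', 'b', 'c']
'b': index 3 in ['a', 'e', 'd', 'b', 'c'] -> ['b', 'a', 'e', 'd', 'c']
'c': index 4 in ['b', 'a', 'e', 'd', 'c'] -> ['c', 'b', 'a', 'e', 'd']
'b': index 1 in ['c', 'b', 'a', 'e', 'd'] -> ['b', 'c', 'a', 'e', 'd']
'd': index 4 in ['b', 'c', 'a', 'e', 'd'] -> ['d', 'b', 'c', 'a', 'e']


Output: [3, 4, 0, 0, 0, 2, 3, 4, 1, 4]


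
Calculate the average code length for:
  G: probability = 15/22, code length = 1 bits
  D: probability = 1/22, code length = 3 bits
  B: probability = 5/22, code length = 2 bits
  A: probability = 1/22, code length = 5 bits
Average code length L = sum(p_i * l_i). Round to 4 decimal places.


Weighted contributions p_i * l_i:
  G: (15/22) * 1 = 15/22
  D: (1/22) * 3 = 3/22
  B: (5/22) * 2 = 10/22
  A: (1/22) * 5 = 5/22
Sum = (15 + 3 + 10 + 5)/22 = 33/22

L = 33/22 = 1.5000 bits/symbol


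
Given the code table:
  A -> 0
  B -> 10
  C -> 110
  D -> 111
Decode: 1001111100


Decoding:
10 -> B
0 -> A
111 -> D
110 -> C
0 -> A


Result: BADCA


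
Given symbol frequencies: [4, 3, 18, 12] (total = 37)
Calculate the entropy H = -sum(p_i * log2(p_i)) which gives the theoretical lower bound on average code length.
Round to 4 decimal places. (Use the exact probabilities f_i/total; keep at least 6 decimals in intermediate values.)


Per-symbol terms -p_i * log2(p_i) with p_i = f_i/37:
  p = 4/37 = 0.108108: log2(p) = -3.209453, -p*log2(p) = 0.346968
  p = 3/37 = 0.081081: log2(p) = -3.624491, -p*log2(p) = 0.293878
  p = 18/37 = 0.486486: log2(p) = -1.039528, -p*log2(p) = 0.505717
  p = 12/37 = 0.324324: log2(p) = -1.624491, -p*log2(p) = 0.526862
H = 0.346968 + 0.293878 + 0.505717 + 0.526862 = 1.673425

H = 1.6734 bits/symbol


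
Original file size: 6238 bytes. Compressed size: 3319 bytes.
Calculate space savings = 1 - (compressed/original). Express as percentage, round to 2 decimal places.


ratio = compressed/original = 3319/6238 = 0.532062
savings = 1 - ratio = 1 - 0.532062 = 0.467938
as a percentage: 0.467938 * 100 = 46.79%

Space savings = 1 - 3319/6238 = 46.79%


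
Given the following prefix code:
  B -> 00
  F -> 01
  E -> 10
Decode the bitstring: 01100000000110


Decoding step by step:
Bits 01 -> F
Bits 10 -> E
Bits 00 -> B
Bits 00 -> B
Bits 00 -> B
Bits 01 -> F
Bits 10 -> E


Decoded message: FEBBBFE


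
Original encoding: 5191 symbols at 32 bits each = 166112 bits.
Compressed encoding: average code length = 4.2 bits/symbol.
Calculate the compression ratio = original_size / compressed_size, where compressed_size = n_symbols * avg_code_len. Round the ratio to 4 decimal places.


original_size = n_symbols * orig_bits = 5191 * 32 = 166112 bits
compressed_size = n_symbols * avg_code_len = 5191 * 4.2 = 21802.2 bits
ratio = original_size / compressed_size = 166112 / 21802.2 = 7.619

Compression ratio = 7.619


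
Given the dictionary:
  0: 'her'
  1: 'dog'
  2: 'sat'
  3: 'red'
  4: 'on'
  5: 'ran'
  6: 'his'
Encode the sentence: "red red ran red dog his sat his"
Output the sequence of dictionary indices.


Look up each word in the dictionary:
  'red' -> 3
  'red' -> 3
  'ran' -> 5
  'red' -> 3
  'dog' -> 1
  'his' -> 6
  'sat' -> 2
  'his' -> 6

Encoded: [3, 3, 5, 3, 1, 6, 2, 6]


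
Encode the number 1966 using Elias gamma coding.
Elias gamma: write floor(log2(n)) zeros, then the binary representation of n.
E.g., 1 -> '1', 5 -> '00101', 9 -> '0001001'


num_bits = floor(log2(1966)) + 1 = 11
leading_zeros = num_bits - 1 = 10
binary(1966) = 11110101110

Elias gamma(1966) = '0000000000' + '11110101110' = 000000000011110101110 (21 bits)


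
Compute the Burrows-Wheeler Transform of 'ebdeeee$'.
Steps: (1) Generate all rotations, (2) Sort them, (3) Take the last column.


Rotations (sorted):
  0: $ebdeeee -> last char: e
  1: bdeeee$e -> last char: e
  2: deeee$eb -> last char: b
  3: e$ebdeee -> last char: e
  4: ebdeeee$ -> last char: $
  5: ee$ebdee -> last char: e
  6: eee$ebde -> last char: e
  7: eeee$ebd -> last char: d


BWT = eebe$eed


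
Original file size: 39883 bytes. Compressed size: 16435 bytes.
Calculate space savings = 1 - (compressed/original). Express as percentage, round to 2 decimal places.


ratio = compressed/original = 16435/39883 = 0.41208
savings = 1 - ratio = 1 - 0.41208 = 0.58792
as a percentage: 0.58792 * 100 = 58.79%

Space savings = 1 - 16435/39883 = 58.79%


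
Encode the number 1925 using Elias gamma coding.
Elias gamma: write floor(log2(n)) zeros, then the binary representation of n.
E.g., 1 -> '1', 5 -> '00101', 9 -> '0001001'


num_bits = floor(log2(1925)) + 1 = 11
leading_zeros = num_bits - 1 = 10
binary(1925) = 11110000101

Elias gamma(1925) = '0000000000' + '11110000101' = 000000000011110000101 (21 bits)


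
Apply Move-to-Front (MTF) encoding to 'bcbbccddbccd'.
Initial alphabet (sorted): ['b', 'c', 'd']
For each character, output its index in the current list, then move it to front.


MTF encoding:
'b': index 0 in ['b', 'c', 'd'] -> ['b', 'c', 'd']
'c': index 1 in ['b', 'c', 'd'] -> ['c', 'b', 'd']
'b': index 1 in ['c', 'b', 'd'] -> ['b', 'c', 'd']
'b': index 0 in ['b', 'c', 'd'] -> ['b', 'c', 'd']
'c': index 1 in ['b', 'c', 'd'] -> ['c', 'b', 'd']
'c': index 0 in ['c', 'b', 'd'] -> ['c', 'b', 'd']
'd': index 2 in ['c', 'b', 'd'] -> ['d', 'c', 'b']
'd': index 0 in ['d', 'c', 'b'] -> ['d', 'c', 'b']
'b': index 2 in ['d', 'c', 'b'] -> ['b', 'd', 'c']
'c': index 2 in ['b', 'd', 'c'] -> ['c', 'b', 'd']
'c': index 0 in ['c', 'b', 'd'] -> ['c', 'b', 'd']
'd': index 2 in ['c', 'b', 'd'] -> ['d', 'c', 'b']


Output: [0, 1, 1, 0, 1, 0, 2, 0, 2, 2, 0, 2]


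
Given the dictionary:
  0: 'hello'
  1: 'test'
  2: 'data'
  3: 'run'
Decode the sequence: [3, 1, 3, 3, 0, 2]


Look up each index in the dictionary:
  3 -> 'run'
  1 -> 'test'
  3 -> 'run'
  3 -> 'run'
  0 -> 'hello'
  2 -> 'data'

Decoded: "run test run run hello data"


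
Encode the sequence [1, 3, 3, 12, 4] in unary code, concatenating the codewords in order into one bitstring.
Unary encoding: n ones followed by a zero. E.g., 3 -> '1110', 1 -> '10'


Encode each number as n ones followed by a terminating 0:
  1 -> 10 (2 bits)
  3 -> 1110 (4 bits)
  3 -> 1110 (4 bits)
  12 -> 1111111111110 (13 bits)
  4 -> 11110 (5 bits)
Total length = 2 + 4 + 4 + 13 + 5 = 28 bits.

Unary([1, 3, 3, 12, 4]) = 1011101110111111111111011110 (28 bits)


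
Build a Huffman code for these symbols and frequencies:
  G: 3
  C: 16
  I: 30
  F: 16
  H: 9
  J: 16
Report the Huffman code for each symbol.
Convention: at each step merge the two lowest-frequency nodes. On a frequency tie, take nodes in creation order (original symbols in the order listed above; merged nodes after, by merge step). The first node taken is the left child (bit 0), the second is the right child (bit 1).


Huffman tree construction:
Step 1: Merge G(3) + H(9) = 12
Step 2: Merge (G+H)(12) + C(16) = 28
Step 3: Merge F(16) + J(16) = 32
Step 4: Merge ((G+H)+C)(28) + I(30) = 58
Step 5: Merge (F+J)(32) + (((G+H)+C)+I)(58) = 90
Read each symbol's code off the tree from the root (left child = 0, right child = 1).

Codes:
  G: 1000 (length 4)
  C: 101 (length 3)
  I: 11 (length 2)
  F: 00 (length 2)
  H: 1001 (length 4)
  J: 01 (length 2)
Average code length: 220/90 = 2.4444 bits/symbol


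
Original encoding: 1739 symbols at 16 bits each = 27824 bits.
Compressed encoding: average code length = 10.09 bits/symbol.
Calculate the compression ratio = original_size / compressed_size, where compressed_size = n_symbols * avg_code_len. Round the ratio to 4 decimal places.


original_size = n_symbols * orig_bits = 1739 * 16 = 27824 bits
compressed_size = n_symbols * avg_code_len = 1739 * 10.09 = 17546.51 bits
ratio = original_size / compressed_size = 27824 / 17546.51 = 1.5857

Compression ratio = 1.5857


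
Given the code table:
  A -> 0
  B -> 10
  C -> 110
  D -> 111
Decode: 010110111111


Decoding:
0 -> A
10 -> B
110 -> C
111 -> D
111 -> D


Result: ABCDD


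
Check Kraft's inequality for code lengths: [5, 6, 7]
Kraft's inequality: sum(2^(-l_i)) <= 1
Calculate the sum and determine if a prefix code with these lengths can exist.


Sum = 2^(-5) + 2^(-6) + 2^(-7)
    = 0.03125 + 0.015625 + 0.0078125
    = 7/128 = 0.0546875
Since 0.0546875 <= 1, Kraft's inequality IS satisfied.
A prefix code with these lengths CAN exist.

Kraft sum = 0.0546875. Satisfied.


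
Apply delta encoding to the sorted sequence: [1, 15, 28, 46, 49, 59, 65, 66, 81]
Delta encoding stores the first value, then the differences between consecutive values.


First value: 1
Deltas:
  15 - 1 = 14
  28 - 15 = 13
  46 - 28 = 18
  49 - 46 = 3
  59 - 49 = 10
  65 - 59 = 6
  66 - 65 = 1
  81 - 66 = 15


Delta encoded: [1, 14, 13, 18, 3, 10, 6, 1, 15]


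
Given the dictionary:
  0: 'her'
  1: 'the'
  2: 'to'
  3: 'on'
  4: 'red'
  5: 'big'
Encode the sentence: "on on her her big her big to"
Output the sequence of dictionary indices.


Look up each word in the dictionary:
  'on' -> 3
  'on' -> 3
  'her' -> 0
  'her' -> 0
  'big' -> 5
  'her' -> 0
  'big' -> 5
  'to' -> 2

Encoded: [3, 3, 0, 0, 5, 0, 5, 2]


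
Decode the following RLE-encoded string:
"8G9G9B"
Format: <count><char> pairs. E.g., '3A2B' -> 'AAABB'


Expanding each <count><char> pair:
  8G -> 'GGGGGGGG'
  9G -> 'GGGGGGGGG'
  9B -> 'BBBBBBBBB'

Decoded = GGGGGGGGGGGGGGGGGBBBBBBBBB


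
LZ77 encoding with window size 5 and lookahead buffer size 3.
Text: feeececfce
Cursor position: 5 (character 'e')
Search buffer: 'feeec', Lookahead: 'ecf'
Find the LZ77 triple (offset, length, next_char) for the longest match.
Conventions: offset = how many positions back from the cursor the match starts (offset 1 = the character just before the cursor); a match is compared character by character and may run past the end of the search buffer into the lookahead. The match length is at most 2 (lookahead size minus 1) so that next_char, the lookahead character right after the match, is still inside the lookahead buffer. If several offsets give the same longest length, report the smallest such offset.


Try each offset into the search buffer:
  offset=1 (pos 4, char 'c'): match length 0
  offset=2 (pos 3, char 'e'): match length 2
  offset=3 (pos 2, char 'e'): match length 1
  offset=4 (pos 1, char 'e'): match length 1
  offset=5 (pos 0, char 'f'): match length 0
Longest match has length 2 at offset 2.
next_char = character at position 5 + 2 = 7 -> 'f'

Best match: offset=2, length=2 (matching 'ec' starting at position 3)
LZ77 triple: (2, 2, 'f')


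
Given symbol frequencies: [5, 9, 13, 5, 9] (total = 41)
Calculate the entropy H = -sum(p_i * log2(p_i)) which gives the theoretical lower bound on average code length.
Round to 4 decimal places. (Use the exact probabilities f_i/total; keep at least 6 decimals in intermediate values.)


Per-symbol terms -p_i * log2(p_i) with p_i = f_i/41:
  p = 5/41 = 0.121951: log2(p) = -3.035624, -p*log2(p) = 0.370198
  p = 9/41 = 0.219512: log2(p) = -2.187627, -p*log2(p) = 0.480211
  p = 13/41 = 0.317073: log2(p) = -1.657112, -p*log2(p) = 0.525426
  p = 5/41 = 0.121951: log2(p) = -3.035624, -p*log2(p) = 0.370198
  p = 9/41 = 0.219512: log2(p) = -2.187627, -p*log2(p) = 0.480211
H = 0.370198 + 0.480211 + 0.525426 + 0.370198 + 0.480211 = 2.226244

H = 2.2262 bits/symbol


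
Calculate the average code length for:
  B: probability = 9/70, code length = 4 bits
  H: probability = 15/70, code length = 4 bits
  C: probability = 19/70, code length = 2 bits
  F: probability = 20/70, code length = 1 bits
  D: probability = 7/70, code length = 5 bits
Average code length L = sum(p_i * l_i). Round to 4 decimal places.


Weighted contributions p_i * l_i:
  B: (9/70) * 4 = 36/70
  H: (15/70) * 4 = 60/70
  C: (19/70) * 2 = 38/70
  F: (20/70) * 1 = 20/70
  D: (7/70) * 5 = 35/70
Sum = (36 + 60 + 38 + 20 + 35)/70 = 189/70

L = 189/70 = 2.7000 bits/symbol


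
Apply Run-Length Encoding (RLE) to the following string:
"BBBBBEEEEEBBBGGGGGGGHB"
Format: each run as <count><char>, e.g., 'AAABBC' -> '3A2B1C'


Scanning runs left to right:
  i=0: run of 'B' x 5 -> '5B'
  i=5: run of 'E' x 5 -> '5E'
  i=10: run of 'B' x 3 -> '3B'
  i=13: run of 'G' x 7 -> '7G'
  i=20: run of 'H' x 1 -> '1H'
  i=21: run of 'B' x 1 -> '1B'

RLE = 5B5E3B7G1H1B


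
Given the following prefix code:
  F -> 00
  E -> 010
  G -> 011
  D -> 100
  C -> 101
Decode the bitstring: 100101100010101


Decoding step by step:
Bits 100 -> D
Bits 101 -> C
Bits 100 -> D
Bits 010 -> E
Bits 101 -> C


Decoded message: DCDEC


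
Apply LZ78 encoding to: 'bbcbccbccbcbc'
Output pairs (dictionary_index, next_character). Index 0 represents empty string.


LZ78 encoding steps:
Dictionary: {0: ''}
Step 1: w='' (idx 0), next='b' -> output (0, 'b'), add 'b' as idx 1
Step 2: w='b' (idx 1), next='c' -> output (1, 'c'), add 'bc' as idx 2
Step 3: w='bc' (idx 2), next='c' -> output (2, 'c'), add 'bcc' as idx 3
Step 4: w='bcc' (idx 3), next='b' -> output (3, 'b'), add 'bccb' as idx 4
Step 5: w='' (idx 0), next='c' -> output (0, 'c'), add 'c' as idx 5
Step 6: w='bc' (idx 2), end of input -> output (2, '')


Encoded: [(0, 'b'), (1, 'c'), (2, 'c'), (3, 'b'), (0, 'c'), (2, '')]


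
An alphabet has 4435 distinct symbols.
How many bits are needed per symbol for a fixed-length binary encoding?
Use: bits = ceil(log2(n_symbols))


log2(4435) = 12.1147
Bracket: 2^12 = 4096 < 4435 <= 2^13 = 8192
So ceil(log2(4435)) = 13

bits = ceil(log2(4435)) = ceil(12.1147) = 13 bits


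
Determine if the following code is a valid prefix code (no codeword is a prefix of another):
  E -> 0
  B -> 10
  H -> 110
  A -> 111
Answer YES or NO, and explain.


Checking each pair (does one codeword prefix another?):
  E='0' vs B='10': no prefix
  E='0' vs H='110': no prefix
  E='0' vs A='111': no prefix
  B='10' vs E='0': no prefix
  B='10' vs H='110': no prefix
  B='10' vs A='111': no prefix
  H='110' vs E='0': no prefix
  H='110' vs B='10': no prefix
  H='110' vs A='111': no prefix
  A='111' vs E='0': no prefix
  A='111' vs B='10': no prefix
  A='111' vs H='110': no prefix
No violation found over all pairs.

YES -- this is a valid prefix code. No codeword is a prefix of any other codeword.


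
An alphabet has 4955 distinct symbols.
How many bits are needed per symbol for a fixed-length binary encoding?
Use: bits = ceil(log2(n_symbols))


log2(4955) = 12.2747
Bracket: 2^12 = 4096 < 4955 <= 2^13 = 8192
So ceil(log2(4955)) = 13

bits = ceil(log2(4955)) = ceil(12.2747) = 13 bits


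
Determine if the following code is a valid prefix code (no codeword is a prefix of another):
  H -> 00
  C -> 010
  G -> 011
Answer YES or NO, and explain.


Checking each pair (does one codeword prefix another?):
  H='00' vs C='010': no prefix
  H='00' vs G='011': no prefix
  C='010' vs H='00': no prefix
  C='010' vs G='011': no prefix
  G='011' vs H='00': no prefix
  G='011' vs C='010': no prefix
No violation found over all pairs.

YES -- this is a valid prefix code. No codeword is a prefix of any other codeword.


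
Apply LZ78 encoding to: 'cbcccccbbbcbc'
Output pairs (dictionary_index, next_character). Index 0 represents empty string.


LZ78 encoding steps:
Dictionary: {0: ''}
Step 1: w='' (idx 0), next='c' -> output (0, 'c'), add 'c' as idx 1
Step 2: w='' (idx 0), next='b' -> output (0, 'b'), add 'b' as idx 2
Step 3: w='c' (idx 1), next='c' -> output (1, 'c'), add 'cc' as idx 3
Step 4: w='cc' (idx 3), next='c' -> output (3, 'c'), add 'ccc' as idx 4
Step 5: w='b' (idx 2), next='b' -> output (2, 'b'), add 'bb' as idx 5
Step 6: w='b' (idx 2), next='c' -> output (2, 'c'), add 'bc' as idx 6
Step 7: w='bc' (idx 6), end of input -> output (6, '')


Encoded: [(0, 'c'), (0, 'b'), (1, 'c'), (3, 'c'), (2, 'b'), (2, 'c'), (6, '')]


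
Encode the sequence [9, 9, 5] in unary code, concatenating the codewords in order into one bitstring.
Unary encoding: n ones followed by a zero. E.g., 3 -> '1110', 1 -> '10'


Encode each number as n ones followed by a terminating 0:
  9 -> 1111111110 (10 bits)
  9 -> 1111111110 (10 bits)
  5 -> 111110 (6 bits)
Total length = 10 + 10 + 6 = 26 bits.

Unary([9, 9, 5]) = 11111111101111111110111110 (26 bits)


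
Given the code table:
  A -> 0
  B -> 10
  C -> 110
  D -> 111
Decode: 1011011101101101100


Decoding:
10 -> B
110 -> C
111 -> D
0 -> A
110 -> C
110 -> C
110 -> C
0 -> A


Result: BCDACCCA


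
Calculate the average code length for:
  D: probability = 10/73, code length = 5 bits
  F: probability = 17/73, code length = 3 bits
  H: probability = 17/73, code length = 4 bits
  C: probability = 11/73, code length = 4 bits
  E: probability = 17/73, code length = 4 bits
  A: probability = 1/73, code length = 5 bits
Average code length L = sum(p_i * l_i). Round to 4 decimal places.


Weighted contributions p_i * l_i:
  D: (10/73) * 5 = 50/73
  F: (17/73) * 3 = 51/73
  H: (17/73) * 4 = 68/73
  C: (11/73) * 4 = 44/73
  E: (17/73) * 4 = 68/73
  A: (1/73) * 5 = 5/73
Sum = (50 + 51 + 68 + 44 + 68 + 5)/73 = 286/73

L = 286/73 = 3.9178 bits/symbol


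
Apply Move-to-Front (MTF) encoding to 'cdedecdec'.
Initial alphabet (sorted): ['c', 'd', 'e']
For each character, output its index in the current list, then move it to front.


MTF encoding:
'c': index 0 in ['c', 'd', 'e'] -> ['c', 'd', 'e']
'd': index 1 in ['c', 'd', 'e'] -> ['d', 'c', 'e']
'e': index 2 in ['d', 'c', 'e'] -> ['e', 'd', 'c']
'd': index 1 in ['e', 'd', 'c'] -> ['d', 'e', 'c']
'e': index 1 in ['d', 'e', 'c'] -> ['e', 'd', 'c']
'c': index 2 in ['e', 'd', 'c'] -> ['c', 'e', 'd']
'd': index 2 in ['c', 'e', 'd'] -> ['d', 'c', 'e']
'e': index 2 in ['d', 'c', 'e'] -> ['e', 'd', 'c']
'c': index 2 in ['e', 'd', 'c'] -> ['c', 'e', 'd']


Output: [0, 1, 2, 1, 1, 2, 2, 2, 2]


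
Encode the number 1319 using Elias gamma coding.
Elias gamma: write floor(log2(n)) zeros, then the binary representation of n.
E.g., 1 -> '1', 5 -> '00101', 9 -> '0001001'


num_bits = floor(log2(1319)) + 1 = 11
leading_zeros = num_bits - 1 = 10
binary(1319) = 10100100111

Elias gamma(1319) = '0000000000' + '10100100111' = 000000000010100100111 (21 bits)


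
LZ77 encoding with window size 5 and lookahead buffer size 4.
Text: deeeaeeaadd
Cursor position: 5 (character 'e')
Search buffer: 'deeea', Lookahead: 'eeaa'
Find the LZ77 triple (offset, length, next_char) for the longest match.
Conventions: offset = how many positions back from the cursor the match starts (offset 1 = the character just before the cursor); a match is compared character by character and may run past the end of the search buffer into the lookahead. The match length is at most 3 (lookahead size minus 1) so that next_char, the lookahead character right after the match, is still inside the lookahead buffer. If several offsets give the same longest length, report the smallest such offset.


Try each offset into the search buffer:
  offset=1 (pos 4, char 'a'): match length 0
  offset=2 (pos 3, char 'e'): match length 1
  offset=3 (pos 2, char 'e'): match length 3
  offset=4 (pos 1, char 'e'): match length 2
  offset=5 (pos 0, char 'd'): match length 0
Longest match has length 3 at offset 3.
next_char = character at position 5 + 3 = 8 -> 'a'

Best match: offset=3, length=3 (matching 'eea' starting at position 2)
LZ77 triple: (3, 3, 'a')


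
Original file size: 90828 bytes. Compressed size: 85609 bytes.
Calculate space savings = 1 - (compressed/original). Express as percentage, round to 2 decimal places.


ratio = compressed/original = 85609/90828 = 0.94254
savings = 1 - ratio = 1 - 0.94254 = 0.05746
as a percentage: 0.05746 * 100 = 5.75%

Space savings = 1 - 85609/90828 = 5.75%


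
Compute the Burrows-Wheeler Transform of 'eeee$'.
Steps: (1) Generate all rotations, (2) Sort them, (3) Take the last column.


Rotations (sorted):
  0: $eeee -> last char: e
  1: e$eee -> last char: e
  2: ee$ee -> last char: e
  3: eee$e -> last char: e
  4: eeee$ -> last char: $


BWT = eeee$


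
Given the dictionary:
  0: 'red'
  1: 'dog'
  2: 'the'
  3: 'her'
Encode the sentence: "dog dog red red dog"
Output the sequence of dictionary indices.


Look up each word in the dictionary:
  'dog' -> 1
  'dog' -> 1
  'red' -> 0
  'red' -> 0
  'dog' -> 1

Encoded: [1, 1, 0, 0, 1]


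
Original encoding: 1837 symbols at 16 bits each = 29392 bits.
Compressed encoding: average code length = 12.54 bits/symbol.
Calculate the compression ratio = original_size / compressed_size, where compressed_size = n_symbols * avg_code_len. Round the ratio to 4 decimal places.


original_size = n_symbols * orig_bits = 1837 * 16 = 29392 bits
compressed_size = n_symbols * avg_code_len = 1837 * 12.54 = 23035.98 bits
ratio = original_size / compressed_size = 29392 / 23035.98 = 1.2759

Compression ratio = 1.2759


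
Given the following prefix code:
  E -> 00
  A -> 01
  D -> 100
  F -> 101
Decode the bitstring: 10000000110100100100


Decoding step by step:
Bits 100 -> D
Bits 00 -> E
Bits 00 -> E
Bits 01 -> A
Bits 101 -> F
Bits 00 -> E
Bits 100 -> D
Bits 100 -> D


Decoded message: DEEAFEDD


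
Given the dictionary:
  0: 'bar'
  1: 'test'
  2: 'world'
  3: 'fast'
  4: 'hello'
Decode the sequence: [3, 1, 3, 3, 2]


Look up each index in the dictionary:
  3 -> 'fast'
  1 -> 'test'
  3 -> 'fast'
  3 -> 'fast'
  2 -> 'world'

Decoded: "fast test fast fast world"


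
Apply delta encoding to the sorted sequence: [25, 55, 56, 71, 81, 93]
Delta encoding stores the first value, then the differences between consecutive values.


First value: 25
Deltas:
  55 - 25 = 30
  56 - 55 = 1
  71 - 56 = 15
  81 - 71 = 10
  93 - 81 = 12


Delta encoded: [25, 30, 1, 15, 10, 12]


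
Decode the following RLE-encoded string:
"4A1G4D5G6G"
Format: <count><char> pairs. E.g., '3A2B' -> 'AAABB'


Expanding each <count><char> pair:
  4A -> 'AAAA'
  1G -> 'G'
  4D -> 'DDDD'
  5G -> 'GGGGG'
  6G -> 'GGGGGG'

Decoded = AAAAGDDDDGGGGGGGGGGG


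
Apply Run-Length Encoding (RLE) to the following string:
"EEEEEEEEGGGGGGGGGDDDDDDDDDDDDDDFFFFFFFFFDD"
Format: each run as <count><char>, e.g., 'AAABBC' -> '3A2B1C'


Scanning runs left to right:
  i=0: run of 'E' x 8 -> '8E'
  i=8: run of 'G' x 9 -> '9G'
  i=17: run of 'D' x 14 -> '14D'
  i=31: run of 'F' x 9 -> '9F'
  i=40: run of 'D' x 2 -> '2D'

RLE = 8E9G14D9F2D


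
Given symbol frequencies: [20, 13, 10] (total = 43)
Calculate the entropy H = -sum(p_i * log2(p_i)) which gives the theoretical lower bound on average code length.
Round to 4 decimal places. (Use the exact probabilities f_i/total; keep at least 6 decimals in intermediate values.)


Per-symbol terms -p_i * log2(p_i) with p_i = f_i/43:
  p = 20/43 = 0.465116: log2(p) = -1.104337, -p*log2(p) = 0.513645
  p = 13/43 = 0.302326: log2(p) = -1.725825, -p*log2(p) = 0.521761
  p = 10/43 = 0.232558: log2(p) = -2.104337, -p*log2(p) = 0.489381
H = 0.513645 + 0.521761 + 0.489381 = 1.524787

H = 1.5248 bits/symbol


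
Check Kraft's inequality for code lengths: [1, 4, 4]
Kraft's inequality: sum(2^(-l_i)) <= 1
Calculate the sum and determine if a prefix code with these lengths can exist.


Sum = 2^(-1) + 2^(-4) + 2^(-4)
    = 0.5 + 0.0625 + 0.0625
    = 10/16 = 0.625
Since 0.625 <= 1, Kraft's inequality IS satisfied.
A prefix code with these lengths CAN exist.

Kraft sum = 0.625. Satisfied.


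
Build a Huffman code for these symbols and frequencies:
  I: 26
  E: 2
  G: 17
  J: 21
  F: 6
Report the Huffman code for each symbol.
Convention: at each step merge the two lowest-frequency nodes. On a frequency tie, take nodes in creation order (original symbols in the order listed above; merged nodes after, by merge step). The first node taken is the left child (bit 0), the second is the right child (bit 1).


Huffman tree construction:
Step 1: Merge E(2) + F(6) = 8
Step 2: Merge (E+F)(8) + G(17) = 25
Step 3: Merge J(21) + ((E+F)+G)(25) = 46
Step 4: Merge I(26) + (J+((E+F)+G))(46) = 72
Read each symbol's code off the tree from the root (left child = 0, right child = 1).

Codes:
  I: 0 (length 1)
  E: 1100 (length 4)
  G: 111 (length 3)
  J: 10 (length 2)
  F: 1101 (length 4)
Average code length: 151/72 = 2.0972 bits/symbol


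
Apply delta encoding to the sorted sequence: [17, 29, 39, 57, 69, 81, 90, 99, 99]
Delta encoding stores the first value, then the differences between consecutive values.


First value: 17
Deltas:
  29 - 17 = 12
  39 - 29 = 10
  57 - 39 = 18
  69 - 57 = 12
  81 - 69 = 12
  90 - 81 = 9
  99 - 90 = 9
  99 - 99 = 0


Delta encoded: [17, 12, 10, 18, 12, 12, 9, 9, 0]


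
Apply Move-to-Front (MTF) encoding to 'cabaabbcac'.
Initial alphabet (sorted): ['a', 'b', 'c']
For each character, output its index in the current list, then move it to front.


MTF encoding:
'c': index 2 in ['a', 'b', 'c'] -> ['c', 'a', 'b']
'a': index 1 in ['c', 'a', 'b'] -> ['a', 'c', 'b']
'b': index 2 in ['a', 'c', 'b'] -> ['b', 'a', 'c']
'a': index 1 in ['b', 'a', 'c'] -> ['a', 'b', 'c']
'a': index 0 in ['a', 'b', 'c'] -> ['a', 'b', 'c']
'b': index 1 in ['a', 'b', 'c'] -> ['b', 'a', 'c']
'b': index 0 in ['b', 'a', 'c'] -> ['b', 'a', 'c']
'c': index 2 in ['b', 'a', 'c'] -> ['c', 'b', 'a']
'a': index 2 in ['c', 'b', 'a'] -> ['a', 'c', 'b']
'c': index 1 in ['a', 'c', 'b'] -> ['c', 'a', 'b']


Output: [2, 1, 2, 1, 0, 1, 0, 2, 2, 1]


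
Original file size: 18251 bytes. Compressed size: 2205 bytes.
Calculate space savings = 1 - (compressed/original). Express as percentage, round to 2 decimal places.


ratio = compressed/original = 2205/18251 = 0.120815
savings = 1 - ratio = 1 - 0.120815 = 0.879185
as a percentage: 0.879185 * 100 = 87.92%

Space savings = 1 - 2205/18251 = 87.92%


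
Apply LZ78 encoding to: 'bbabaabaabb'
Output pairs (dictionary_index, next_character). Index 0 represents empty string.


LZ78 encoding steps:
Dictionary: {0: ''}
Step 1: w='' (idx 0), next='b' -> output (0, 'b'), add 'b' as idx 1
Step 2: w='b' (idx 1), next='a' -> output (1, 'a'), add 'ba' as idx 2
Step 3: w='ba' (idx 2), next='a' -> output (2, 'a'), add 'baa' as idx 3
Step 4: w='baa' (idx 3), next='b' -> output (3, 'b'), add 'baab' as idx 4
Step 5: w='b' (idx 1), end of input -> output (1, '')


Encoded: [(0, 'b'), (1, 'a'), (2, 'a'), (3, 'b'), (1, '')]


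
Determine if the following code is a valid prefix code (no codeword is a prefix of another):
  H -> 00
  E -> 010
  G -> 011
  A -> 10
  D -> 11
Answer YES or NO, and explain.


Checking each pair (does one codeword prefix another?):
  H='00' vs E='010': no prefix
  H='00' vs G='011': no prefix
  H='00' vs A='10': no prefix
  H='00' vs D='11': no prefix
  E='010' vs H='00': no prefix
  E='010' vs G='011': no prefix
  E='010' vs A='10': no prefix
  E='010' vs D='11': no prefix
  G='011' vs H='00': no prefix
  G='011' vs E='010': no prefix
  G='011' vs A='10': no prefix
  G='011' vs D='11': no prefix
  A='10' vs H='00': no prefix
  A='10' vs E='010': no prefix
  A='10' vs G='011': no prefix
  A='10' vs D='11': no prefix
  D='11' vs H='00': no prefix
  D='11' vs E='010': no prefix
  D='11' vs G='011': no prefix
  D='11' vs A='10': no prefix
No violation found over all pairs.

YES -- this is a valid prefix code. No codeword is a prefix of any other codeword.
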